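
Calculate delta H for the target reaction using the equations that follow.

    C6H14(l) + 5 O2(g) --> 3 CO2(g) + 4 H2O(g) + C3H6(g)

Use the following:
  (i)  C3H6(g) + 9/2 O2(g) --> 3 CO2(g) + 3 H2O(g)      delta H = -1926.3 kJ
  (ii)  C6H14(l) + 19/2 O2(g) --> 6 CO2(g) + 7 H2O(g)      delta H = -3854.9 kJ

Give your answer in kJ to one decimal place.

(i) reversed: +1926.3 kJ
(ii) as written: -3854.9 kJ
delta H = (+1926.3) + (-3854.9) = -1928.6 kJ

delta H = -1928.6 kJ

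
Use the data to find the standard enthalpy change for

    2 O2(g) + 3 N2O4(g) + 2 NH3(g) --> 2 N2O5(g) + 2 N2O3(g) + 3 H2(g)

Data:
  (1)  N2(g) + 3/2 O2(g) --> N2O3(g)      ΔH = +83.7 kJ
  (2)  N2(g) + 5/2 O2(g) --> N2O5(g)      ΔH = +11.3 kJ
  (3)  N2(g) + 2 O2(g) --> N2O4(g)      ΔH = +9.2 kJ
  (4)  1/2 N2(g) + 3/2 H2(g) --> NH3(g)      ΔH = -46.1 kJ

ΔH = 254.6 kJ

(1) × 2 (×2 to match 2 N2O3(g) in the target): (2)·(+83.7) = +167.4 kJ
(2) × 2 (×2 to match 2 N2O5(g) in the target): (2)·(+11.3) = +22.6 kJ
(3) reversed and × 3 (N2O4(g) must end up as a reactant; scale by 3 for the 3 N2O4(g)): (-3)·(+9.2) = -27.6 kJ
(4) reversed and × 2 (reverse to put NH3(g) on the reactant side; scale by 2 for the 2 NH3(g)): (-2)·(-46.1) = +92.2 kJ
Combining the equations, ΔH = (2)·(+83.7) + (2)·(+11.3) + (-3)·(+9.2) + (-2)·(-46.1) = 254.6 kJ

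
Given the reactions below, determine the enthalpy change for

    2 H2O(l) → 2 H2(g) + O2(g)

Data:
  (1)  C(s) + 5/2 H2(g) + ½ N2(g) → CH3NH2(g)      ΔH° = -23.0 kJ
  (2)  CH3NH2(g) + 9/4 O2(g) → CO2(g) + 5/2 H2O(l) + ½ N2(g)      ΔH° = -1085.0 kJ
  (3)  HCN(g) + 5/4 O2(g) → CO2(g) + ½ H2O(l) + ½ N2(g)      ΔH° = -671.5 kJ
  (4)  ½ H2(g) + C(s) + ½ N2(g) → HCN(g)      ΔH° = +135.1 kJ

ΔH° = 571.6 kJ

(1) reversed: +23.0 kJ
(2) reversed: +1085.0 kJ
(3) as written: -671.5 kJ
(4) as written: +135.1 kJ
By Hess's law, ΔH° = (-1)·(-23.0) + (-1)·(-1085.0) + (1)·(-671.5) + (1)·(+135.1) = 571.6 kJ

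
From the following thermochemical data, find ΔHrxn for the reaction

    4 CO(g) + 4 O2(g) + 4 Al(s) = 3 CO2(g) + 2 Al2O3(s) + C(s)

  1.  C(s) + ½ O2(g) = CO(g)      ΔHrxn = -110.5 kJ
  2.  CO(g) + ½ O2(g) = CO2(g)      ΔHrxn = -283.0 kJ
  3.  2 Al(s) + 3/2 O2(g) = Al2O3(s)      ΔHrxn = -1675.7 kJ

ΔHrxn = -4089.9 kJ

eq. 1 reversed (C(s) must end up as a product): +110.5 kJ
eq. 2 × 3 (scale by 3 for the 3 CO2(g)): (3)·(-283.0) = -849.0 kJ
eq. 3 × 2 (×2 to match 2 Al2O3(s) in the target): (2)·(-1675.7) = -3351.4 kJ
ΔHrxn = (+110.5) + (-849.0) + (-3351.4) = -4089.9 kJ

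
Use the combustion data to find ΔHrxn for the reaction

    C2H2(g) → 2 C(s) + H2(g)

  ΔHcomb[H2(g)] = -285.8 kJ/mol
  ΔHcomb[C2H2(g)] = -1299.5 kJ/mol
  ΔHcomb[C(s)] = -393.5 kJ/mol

ΔHrxn = -226.7 kJ/mol

With combustion enthalpies, reactants minus products:
= [1·(-1299.5)] − [2·(-393.5) + 1·(-285.8)]
= -226.7 kJ/mol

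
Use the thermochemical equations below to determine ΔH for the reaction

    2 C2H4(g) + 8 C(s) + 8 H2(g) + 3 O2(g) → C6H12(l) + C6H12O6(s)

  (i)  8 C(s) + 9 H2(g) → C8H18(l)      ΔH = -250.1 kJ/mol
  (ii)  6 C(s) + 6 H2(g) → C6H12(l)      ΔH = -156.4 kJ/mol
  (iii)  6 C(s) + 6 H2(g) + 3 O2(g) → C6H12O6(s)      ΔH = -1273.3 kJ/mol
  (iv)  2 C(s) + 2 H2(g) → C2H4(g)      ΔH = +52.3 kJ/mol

ΔH = -1534.3 kJ/mol

(i): not needed.
(ii) as written: -156.4 kJ/mol
(iii) as written: -1273.3 kJ/mol
(iv) reversed and × 2: (-2)·(+52.3) = -104.6 kJ/mol
ΔH = (1)·(-156.4) + (1)·(-1273.3) + (-2)·(+52.3) = -1534.3 kJ/mol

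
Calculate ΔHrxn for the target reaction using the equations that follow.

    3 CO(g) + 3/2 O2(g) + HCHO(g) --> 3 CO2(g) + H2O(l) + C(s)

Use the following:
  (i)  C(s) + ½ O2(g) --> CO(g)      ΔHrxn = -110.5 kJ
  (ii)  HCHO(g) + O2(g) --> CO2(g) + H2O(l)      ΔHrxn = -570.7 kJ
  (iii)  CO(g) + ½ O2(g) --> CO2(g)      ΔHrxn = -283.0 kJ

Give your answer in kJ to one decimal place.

ΔHrxn = -1026.2 kJ

(i) reversed: +110.5 kJ
(ii) as written: -570.7 kJ
(iii) × 2: (2)·(-283.0) = -566.0 kJ
ΔHrxn = (-1)·(-110.5) + (1)·(-570.7) + (2)·(-283.0) = -1026.2 kJ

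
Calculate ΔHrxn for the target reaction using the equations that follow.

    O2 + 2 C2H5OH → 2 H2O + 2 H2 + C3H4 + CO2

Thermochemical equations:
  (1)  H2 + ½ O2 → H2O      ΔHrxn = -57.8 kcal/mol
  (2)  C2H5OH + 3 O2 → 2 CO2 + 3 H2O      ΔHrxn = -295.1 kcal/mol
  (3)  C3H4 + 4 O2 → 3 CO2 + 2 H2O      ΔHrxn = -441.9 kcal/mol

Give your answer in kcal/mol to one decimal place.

(1) reversed and × 2: (-2)·(-57.8) = +115.6 kcal/mol
(2) × 2: (2)·(-295.1) = -590.2 kcal/mol
(3) reversed: +441.9 kcal/mol
Summing the manipulated equations, ΔHrxn = (+115.6) + (-590.2) + (+441.9) = -32.7 kcal/mol

ΔHrxn = -32.7 kcal/mol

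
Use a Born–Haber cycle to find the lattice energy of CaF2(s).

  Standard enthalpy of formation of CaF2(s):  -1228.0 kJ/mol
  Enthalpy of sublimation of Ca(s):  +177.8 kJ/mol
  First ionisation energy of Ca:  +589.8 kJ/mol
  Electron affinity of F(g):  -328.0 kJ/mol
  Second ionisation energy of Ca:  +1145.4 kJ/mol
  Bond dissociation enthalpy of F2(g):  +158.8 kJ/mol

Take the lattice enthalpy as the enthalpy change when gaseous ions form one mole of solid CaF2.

ΔHf° = 1·ΔHsub + 1·(ΣIE) + 1·D(F2) + 2·EA + U
-1228.0 = 1·(+177.8) + 1·(+1735.2) + 1·(+158.8) + 2·(-328.0) + U
U = -1228.0 − (+1415.8) = -2643.8 kJ/mol

U = -2643.8 kJ/mol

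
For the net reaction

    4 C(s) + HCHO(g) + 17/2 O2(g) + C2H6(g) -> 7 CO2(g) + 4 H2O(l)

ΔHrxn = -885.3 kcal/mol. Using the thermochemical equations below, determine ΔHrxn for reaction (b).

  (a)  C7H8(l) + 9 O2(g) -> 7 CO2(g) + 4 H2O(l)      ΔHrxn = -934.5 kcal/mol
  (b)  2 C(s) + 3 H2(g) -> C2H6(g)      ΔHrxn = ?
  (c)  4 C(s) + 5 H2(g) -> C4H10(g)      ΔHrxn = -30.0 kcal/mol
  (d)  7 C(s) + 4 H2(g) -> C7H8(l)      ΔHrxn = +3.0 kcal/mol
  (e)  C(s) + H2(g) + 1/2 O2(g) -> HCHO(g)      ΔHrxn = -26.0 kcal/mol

ΔHrxn = -20.2 kcal/mol

(a) as written: -934.5 kcal/mol
(b) reversed: contributes −x
(c): not needed.
(d) as written: +3.0 kcal/mol
(e) reversed: +26.0 kcal/mol
-885.3 = (-934.5) + (+3.0) + (+26.0) − x
x = (-885.3 − (-905.5)) / (-1) = -20.2 kcal/mol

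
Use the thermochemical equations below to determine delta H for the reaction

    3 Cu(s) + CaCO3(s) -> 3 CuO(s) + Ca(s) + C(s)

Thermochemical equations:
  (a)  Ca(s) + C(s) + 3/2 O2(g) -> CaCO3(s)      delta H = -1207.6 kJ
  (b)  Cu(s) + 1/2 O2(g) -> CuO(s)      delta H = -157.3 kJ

(a) reversed (reverse to put CaCO3(s) on the reactant side): +1207.6 kJ
(b) × 3 (scale by 3 for the 3 CuO(s)): (3)·(-157.3) = -471.9 kJ
delta H = (-1)·(-1207.6) + (3)·(-157.3) = 735.7 kJ

delta H = 735.7 kJ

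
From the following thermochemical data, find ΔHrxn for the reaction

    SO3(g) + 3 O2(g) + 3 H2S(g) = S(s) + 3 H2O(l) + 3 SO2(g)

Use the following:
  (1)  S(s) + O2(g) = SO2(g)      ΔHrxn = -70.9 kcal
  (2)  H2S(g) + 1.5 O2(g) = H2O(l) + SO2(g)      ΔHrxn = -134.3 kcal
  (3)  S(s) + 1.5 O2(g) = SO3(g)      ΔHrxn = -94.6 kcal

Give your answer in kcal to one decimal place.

ΔHrxn = -308.3 kcal

(1): not needed.
(2) × 3 (×3 to match 3 H2S(g) in the target): (3)·(-134.3) = -402.9 kcal
(3) reversed (reverse to put SO3(g) on the reactant side): +94.6 kcal
Since enthalpy is a state function, ΔHrxn = (-402.9) + (+94.6) = -308.3 kcal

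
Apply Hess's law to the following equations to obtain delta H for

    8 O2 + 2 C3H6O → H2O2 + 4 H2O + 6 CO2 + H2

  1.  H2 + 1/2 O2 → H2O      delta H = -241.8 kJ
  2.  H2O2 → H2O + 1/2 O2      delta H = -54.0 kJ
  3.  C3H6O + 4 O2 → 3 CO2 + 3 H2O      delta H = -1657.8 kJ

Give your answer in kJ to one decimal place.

eq. 1 reversed: +241.8 kJ
eq. 2 reversed: +54.0 kJ
eq. 3 × 2: (2)·(-1657.8) = -3315.6 kJ
delta H = (+241.8) + (+54.0) + (-3315.6) = -3019.8 kJ

delta H = -3019.8 kJ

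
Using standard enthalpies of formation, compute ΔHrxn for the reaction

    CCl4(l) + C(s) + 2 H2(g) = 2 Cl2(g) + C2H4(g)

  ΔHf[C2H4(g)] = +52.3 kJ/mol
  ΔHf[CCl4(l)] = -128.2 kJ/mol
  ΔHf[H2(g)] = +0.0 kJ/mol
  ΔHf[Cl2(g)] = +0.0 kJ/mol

ΔHrxn = 180.5 kJ/mol

Products: 2·(+0.0) + 1·(+52.3) = +52.3
Reactants: 1·(-128.2) + 1·(+0.0) + 2·(+0.0) = -128.2
ΔHrxn = (+52.3) − (-128.2) = 180.5 kJ/mol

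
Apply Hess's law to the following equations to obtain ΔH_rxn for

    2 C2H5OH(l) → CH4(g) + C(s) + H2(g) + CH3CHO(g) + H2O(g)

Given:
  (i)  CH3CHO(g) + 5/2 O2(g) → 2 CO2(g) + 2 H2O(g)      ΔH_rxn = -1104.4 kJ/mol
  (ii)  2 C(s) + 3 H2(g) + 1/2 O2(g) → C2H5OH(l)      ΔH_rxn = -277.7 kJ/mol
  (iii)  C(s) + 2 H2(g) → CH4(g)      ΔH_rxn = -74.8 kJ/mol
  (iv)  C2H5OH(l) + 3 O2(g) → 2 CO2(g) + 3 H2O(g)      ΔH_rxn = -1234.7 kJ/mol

ΔH_rxn = 72.6 kJ/mol

(i) reversed (CH3CHO(g) must end up as a product): +1104.4 kJ/mol
(ii) reversed: +277.7 kJ/mol
(iii) as written (CH4(g) already on the product side): -74.8 kJ/mol
(iv) as written: -1234.7 kJ/mol
Combining the equations, ΔH_rxn = (+1104.4) + (+277.7) + (-74.8) + (-1234.7) = 72.6 kJ/mol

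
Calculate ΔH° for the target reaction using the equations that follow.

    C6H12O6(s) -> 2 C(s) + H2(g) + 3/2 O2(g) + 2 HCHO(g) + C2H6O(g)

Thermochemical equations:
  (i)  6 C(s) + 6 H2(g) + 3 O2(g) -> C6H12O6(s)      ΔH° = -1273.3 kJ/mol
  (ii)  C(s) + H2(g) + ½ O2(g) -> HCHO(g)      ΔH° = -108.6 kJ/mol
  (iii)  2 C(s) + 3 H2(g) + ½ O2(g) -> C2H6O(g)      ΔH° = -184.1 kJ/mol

ΔH° = 872.0 kJ/mol

(i) reversed (C6H12O6(s) must end up as a reactant): +1273.3 kJ/mol
(ii) × 2 (scale by 2 for the 2 HCHO(g)): (2)·(-108.6) = -217.2 kJ/mol
(iii) as written (C2H6O(g) already on the product side): -184.1 kJ/mol
By Hess's law, ΔH° = (-1)·(-1273.3) + (2)·(-108.6) + (1)·(-184.1) = 872.0 kJ/mol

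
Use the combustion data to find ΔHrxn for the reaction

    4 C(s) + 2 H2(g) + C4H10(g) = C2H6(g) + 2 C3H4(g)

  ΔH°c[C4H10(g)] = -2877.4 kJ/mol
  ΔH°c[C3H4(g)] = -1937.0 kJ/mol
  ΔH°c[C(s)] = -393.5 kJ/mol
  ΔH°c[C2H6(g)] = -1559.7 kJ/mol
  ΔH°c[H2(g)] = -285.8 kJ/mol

With combustion enthalpies, reactants minus products:
= [4·(-393.5) + 2·(-285.8) + 1·(-2877.4)] − [1·(-1559.7) + 2·(-1937.0)]
= 410.7 kJ/mol

ΔHrxn = 410.7 kJ/mol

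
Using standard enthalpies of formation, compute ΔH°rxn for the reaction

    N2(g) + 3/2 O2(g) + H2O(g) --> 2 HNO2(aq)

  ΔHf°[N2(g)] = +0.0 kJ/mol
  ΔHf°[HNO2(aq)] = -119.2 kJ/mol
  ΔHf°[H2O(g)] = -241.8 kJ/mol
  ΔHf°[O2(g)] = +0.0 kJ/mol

ΔH°rxn = Σ nΔHf°(products) − Σ nΔHf°(reactants).
Products: 2·(-119.2) = -238.4
Reactants: 1·(+0.0) + 3/2·(+0.0) + 1·(-241.8) = -241.8
ΔH°rxn = (-238.4) − (-241.8) = 3.4 kJ/mol

ΔH°rxn = 3.4 kJ/mol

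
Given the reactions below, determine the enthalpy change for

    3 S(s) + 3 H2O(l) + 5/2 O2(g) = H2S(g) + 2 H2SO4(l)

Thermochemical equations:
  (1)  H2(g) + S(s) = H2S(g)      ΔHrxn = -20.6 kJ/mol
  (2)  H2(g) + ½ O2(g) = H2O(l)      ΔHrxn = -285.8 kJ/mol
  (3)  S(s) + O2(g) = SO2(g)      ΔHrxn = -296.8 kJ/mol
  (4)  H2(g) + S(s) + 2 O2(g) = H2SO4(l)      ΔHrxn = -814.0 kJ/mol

(1) as written: -20.6 kJ/mol
(2) reversed and × 3: (-3)·(-285.8) = +857.4 kJ/mol
(3): not needed.
(4) × 2: (2)·(-814.0) = -1628.0 kJ/mol
By Hess's law, ΔHrxn = (1)·(-20.6) + (-3)·(-285.8) + (2)·(-814.0) = -791.2 kJ/mol

ΔHrxn = -791.2 kJ/mol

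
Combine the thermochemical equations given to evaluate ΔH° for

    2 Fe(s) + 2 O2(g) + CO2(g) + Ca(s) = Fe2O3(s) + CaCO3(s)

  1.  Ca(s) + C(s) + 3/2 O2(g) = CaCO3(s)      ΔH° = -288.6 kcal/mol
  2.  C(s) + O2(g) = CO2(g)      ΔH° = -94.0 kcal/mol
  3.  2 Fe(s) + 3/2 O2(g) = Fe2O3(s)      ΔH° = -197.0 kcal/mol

ΔH° = -391.6 kcal/mol

eq. 1 as written: -288.6 kcal/mol
eq. 2 reversed: +94.0 kcal/mol
eq. 3 as written: -197.0 kcal/mol
ΔH° = (1)·(-288.6) + (-1)·(-94.0) + (1)·(-197.0) = -391.6 kcal/mol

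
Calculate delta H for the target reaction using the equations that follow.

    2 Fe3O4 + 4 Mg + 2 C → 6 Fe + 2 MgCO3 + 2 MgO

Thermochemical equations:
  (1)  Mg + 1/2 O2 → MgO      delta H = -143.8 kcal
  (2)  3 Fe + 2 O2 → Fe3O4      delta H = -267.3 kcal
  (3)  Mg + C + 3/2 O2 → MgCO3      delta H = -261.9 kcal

delta H = -276.8 kcal

(1) × 2 (scale by 2 for the 2 MgO): (2)·(-143.8) = -287.6 kcal
(2) reversed and × 2 (Fe3O4 must end up as a reactant; scale by 2 for the 2 Fe3O4): (-2)·(-267.3) = +534.6 kcal
(3) × 2 (scale by 2 for the 2 MgCO3): (2)·(-261.9) = -523.8 kcal
Summing the manipulated equations, delta H = (-287.6) + (+534.6) + (-523.8) = -276.8 kcal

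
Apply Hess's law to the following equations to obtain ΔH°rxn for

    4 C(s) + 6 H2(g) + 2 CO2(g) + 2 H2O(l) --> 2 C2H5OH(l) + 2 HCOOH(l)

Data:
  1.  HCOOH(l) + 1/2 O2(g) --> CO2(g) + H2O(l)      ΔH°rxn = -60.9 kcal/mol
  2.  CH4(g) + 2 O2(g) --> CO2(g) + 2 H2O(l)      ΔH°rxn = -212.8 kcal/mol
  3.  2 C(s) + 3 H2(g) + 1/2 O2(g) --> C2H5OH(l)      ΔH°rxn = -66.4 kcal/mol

ΔH°rxn = -11.0 kcal/mol

eq. 1 reversed and × 2: (-2)·(-60.9) = +121.8 kcal/mol
eq. 2: not needed.
eq. 3 × 2: (2)·(-66.4) = -132.8 kcal/mol
ΔH°rxn = (+121.8) + (-132.8) = -11.0 kcal/mol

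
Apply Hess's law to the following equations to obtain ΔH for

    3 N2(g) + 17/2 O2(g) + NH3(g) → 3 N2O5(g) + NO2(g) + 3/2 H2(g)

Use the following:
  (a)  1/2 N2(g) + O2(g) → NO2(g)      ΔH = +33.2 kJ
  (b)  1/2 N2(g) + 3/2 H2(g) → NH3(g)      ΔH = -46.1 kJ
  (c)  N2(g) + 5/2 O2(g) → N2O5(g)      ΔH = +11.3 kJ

(a) as written (NO2(g) already on the product side): +33.2 kJ
(b) reversed (reverse to put NH3(g) on the reactant side): +46.1 kJ
(c) × 3 (scale by 3 for the 3 N2O5(g)): (3)·(+11.3) = +33.9 kJ
By Hess's law, ΔH = (+33.2) + (+46.1) + (+33.9) = 113.2 kJ

ΔH = 113.2 kJ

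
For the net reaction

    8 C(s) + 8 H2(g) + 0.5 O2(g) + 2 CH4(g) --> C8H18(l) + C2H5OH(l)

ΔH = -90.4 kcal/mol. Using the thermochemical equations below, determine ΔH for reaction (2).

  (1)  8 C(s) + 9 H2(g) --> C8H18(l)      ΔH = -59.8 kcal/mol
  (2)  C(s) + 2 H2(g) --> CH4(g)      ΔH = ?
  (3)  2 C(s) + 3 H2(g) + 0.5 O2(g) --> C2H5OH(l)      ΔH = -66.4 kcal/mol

(1) as written: -59.8 kcal/mol
(2) reversed and × 2: contributes −2·x
(3) as written: -66.4 kcal/mol
-90.4 = (-59.8) + (-66.4) − 2·x
x = (-90.4 − (-126.2)) / (-2) = -17.9 kcal/mol

ΔH = -17.9 kcal/mol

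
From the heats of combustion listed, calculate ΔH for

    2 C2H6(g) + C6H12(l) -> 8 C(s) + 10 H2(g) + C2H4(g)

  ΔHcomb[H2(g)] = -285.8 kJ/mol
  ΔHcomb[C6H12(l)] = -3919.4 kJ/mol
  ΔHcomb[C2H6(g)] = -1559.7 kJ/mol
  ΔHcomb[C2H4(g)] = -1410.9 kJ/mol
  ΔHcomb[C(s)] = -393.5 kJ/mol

With combustion enthalpies, reactants minus products:
= [2·(-1559.7) + 1·(-3919.4)] − [8·(-393.5) + 10·(-285.8) + 1·(-1410.9)]
= 378.1 kJ/mol

ΔH = 378.1 kJ/mol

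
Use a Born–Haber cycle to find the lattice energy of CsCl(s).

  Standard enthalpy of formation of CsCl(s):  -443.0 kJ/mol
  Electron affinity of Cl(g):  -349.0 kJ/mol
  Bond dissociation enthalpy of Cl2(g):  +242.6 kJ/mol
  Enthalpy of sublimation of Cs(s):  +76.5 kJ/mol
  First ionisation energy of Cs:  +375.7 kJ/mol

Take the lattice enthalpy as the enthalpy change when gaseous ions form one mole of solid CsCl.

U = -667.5 kJ/mol

ΔHf° = 1·ΔHsub + 1·(ΣIE) + 1/2·D(Cl2) + 1·EA + U
-443.0 = 1·(+76.5) + 1·(+375.7) + 1/2·(+242.6) + 1·(-349.0) + U
U = -443.0 − (+224.5) = -667.5 kJ/mol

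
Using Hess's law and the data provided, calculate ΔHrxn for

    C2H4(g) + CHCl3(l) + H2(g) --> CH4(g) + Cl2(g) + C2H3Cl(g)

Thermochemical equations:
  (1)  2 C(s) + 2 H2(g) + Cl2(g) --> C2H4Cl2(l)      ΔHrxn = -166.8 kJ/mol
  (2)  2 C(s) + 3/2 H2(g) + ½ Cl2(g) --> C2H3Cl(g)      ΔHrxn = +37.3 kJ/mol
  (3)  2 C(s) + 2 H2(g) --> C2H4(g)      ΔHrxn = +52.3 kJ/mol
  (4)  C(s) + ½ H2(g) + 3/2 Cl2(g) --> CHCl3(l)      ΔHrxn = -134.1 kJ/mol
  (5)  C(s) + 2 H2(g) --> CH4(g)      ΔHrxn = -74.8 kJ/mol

(1): not needed (C2H4Cl2(l) appears nowhere else).
(2) as written (C2H3Cl(g) already on the product side): +37.3 kJ/mol
(3) reversed (reverse to put C2H4(g) on the reactant side): -52.3 kJ/mol
(4) reversed (reverse to put CHCl3(l) on the reactant side): +134.1 kJ/mol
(5) as written (CH4(g) already on the product side): -74.8 kJ/mol
Summing the manipulated equations, ΔHrxn = (1)·(+37.3) + (-1)·(+52.3) + (-1)·(-134.1) + (1)·(-74.8) = 44.3 kJ/mol

ΔHrxn = 44.3 kJ/mol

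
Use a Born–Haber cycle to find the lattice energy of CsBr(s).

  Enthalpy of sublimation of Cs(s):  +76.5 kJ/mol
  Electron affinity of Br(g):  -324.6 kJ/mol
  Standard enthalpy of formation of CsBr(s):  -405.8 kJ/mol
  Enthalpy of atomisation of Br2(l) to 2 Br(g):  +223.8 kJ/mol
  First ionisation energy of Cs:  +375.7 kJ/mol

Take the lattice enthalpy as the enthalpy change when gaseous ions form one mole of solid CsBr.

U = -645.3 kJ/mol

ΔHf° = 1·ΔHsub + 1·(ΣIE) + 1/2·D(Br2) + 1·EA + U
-405.8 = 1·(+76.5) + 1·(+375.7) + 1/2·(+223.8) + 1·(-324.6) + U
U = -405.8 − (+239.5) = -645.3 kJ/mol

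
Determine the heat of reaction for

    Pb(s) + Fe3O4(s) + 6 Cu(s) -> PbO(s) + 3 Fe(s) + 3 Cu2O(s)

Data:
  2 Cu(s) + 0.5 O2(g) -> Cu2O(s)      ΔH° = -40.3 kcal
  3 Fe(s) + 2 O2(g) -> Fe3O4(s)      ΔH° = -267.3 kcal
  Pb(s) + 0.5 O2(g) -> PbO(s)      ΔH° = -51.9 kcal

equation 1 × 3: (3)·(-40.3) = -120.9 kcal
equation 2 reversed: +267.3 kcal
equation 3 as written: -51.9 kcal
Combining the equations, ΔH° = (3)·(-40.3) + (-1)·(-267.3) + (1)·(-51.9) = 94.5 kcal

ΔH° = 94.5 kcal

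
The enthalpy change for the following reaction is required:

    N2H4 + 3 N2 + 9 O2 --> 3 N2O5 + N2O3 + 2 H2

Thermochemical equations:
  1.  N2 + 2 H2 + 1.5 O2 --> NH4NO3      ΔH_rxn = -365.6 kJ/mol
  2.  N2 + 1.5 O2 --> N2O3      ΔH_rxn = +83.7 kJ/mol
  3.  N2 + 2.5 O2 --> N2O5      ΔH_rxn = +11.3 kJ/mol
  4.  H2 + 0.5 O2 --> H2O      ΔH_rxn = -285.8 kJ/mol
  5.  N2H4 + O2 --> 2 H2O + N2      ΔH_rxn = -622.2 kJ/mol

eq. 1: not needed.
eq. 2 as written: +83.7 kJ/mol
eq. 3 × 3: (3)·(+11.3) = +33.9 kJ/mol
eq. 4 reversed and × 2: (-2)·(-285.8) = +571.6 kJ/mol
eq. 5 as written: -622.2 kJ/mol
ΔH_rxn = (+83.7) + (+33.9) + (+571.6) + (-622.2) = 67.0 kJ/mol

ΔH_rxn = 67.0 kJ/mol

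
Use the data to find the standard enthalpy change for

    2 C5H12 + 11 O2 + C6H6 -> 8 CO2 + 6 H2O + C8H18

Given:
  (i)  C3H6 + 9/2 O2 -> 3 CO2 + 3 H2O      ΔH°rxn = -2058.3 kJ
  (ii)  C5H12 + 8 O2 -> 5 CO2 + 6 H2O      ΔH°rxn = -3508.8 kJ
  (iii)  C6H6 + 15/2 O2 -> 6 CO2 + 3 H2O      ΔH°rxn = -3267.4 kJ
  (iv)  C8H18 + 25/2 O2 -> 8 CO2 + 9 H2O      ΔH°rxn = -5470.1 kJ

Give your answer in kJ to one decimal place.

(i): not needed.
(ii) × 2: (2)·(-3508.8) = -7017.6 kJ
(iii) as written: -3267.4 kJ
(iv) reversed: +5470.1 kJ
Combining the equations, ΔH°rxn = (-7017.6) + (-3267.4) + (+5470.1) = -4814.9 kJ

ΔH°rxn = -4814.9 kJ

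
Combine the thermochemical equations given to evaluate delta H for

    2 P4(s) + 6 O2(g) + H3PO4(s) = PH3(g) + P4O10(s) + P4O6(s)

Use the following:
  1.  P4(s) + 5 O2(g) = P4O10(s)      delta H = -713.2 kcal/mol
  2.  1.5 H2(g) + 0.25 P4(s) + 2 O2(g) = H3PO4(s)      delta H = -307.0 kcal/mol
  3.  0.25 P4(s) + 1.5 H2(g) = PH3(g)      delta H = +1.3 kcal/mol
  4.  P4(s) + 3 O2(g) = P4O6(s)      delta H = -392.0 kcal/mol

eq. 1 as written (P4O10(s) already on the product side): -713.2 kcal/mol
eq. 2 reversed (H3PO4(s) must end up as a reactant): +307.0 kcal/mol
eq. 3 as written (PH3(g) already on the product side): +1.3 kcal/mol
eq. 4 as written (P4O6(s) already on the product side): -392.0 kcal/mol
Combining the equations, delta H = (-713.2) + (+307.0) + (+1.3) + (-392.0) = -796.9 kcal/mol

delta H = -796.9 kcal/mol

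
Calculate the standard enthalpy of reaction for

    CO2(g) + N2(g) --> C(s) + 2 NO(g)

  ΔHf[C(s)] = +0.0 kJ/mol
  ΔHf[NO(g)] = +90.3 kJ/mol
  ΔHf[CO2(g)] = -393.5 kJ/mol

ΔH_rxn = 574.1 kJ/mol

Products: 1·(+0.0) + 2·(+90.3) = +180.6
Reactants: 1·(-393.5) + 1·(+0.0) = -393.5
ΔH_rxn = (+180.6) − (-393.5) = 574.1 kJ/mol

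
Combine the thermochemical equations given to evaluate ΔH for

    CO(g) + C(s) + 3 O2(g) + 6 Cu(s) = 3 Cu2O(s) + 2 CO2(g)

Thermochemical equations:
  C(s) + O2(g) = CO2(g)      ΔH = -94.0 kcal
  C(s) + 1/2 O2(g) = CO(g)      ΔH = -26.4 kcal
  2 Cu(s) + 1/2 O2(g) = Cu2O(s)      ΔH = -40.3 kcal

ΔH = -282.5 kcal

equation 1 × 2: (2)·(-94.0) = -188.0 kcal
equation 2 reversed: +26.4 kcal
equation 3 × 3: (3)·(-40.3) = -120.9 kcal
By Hess's law, ΔH = (2)·(-94.0) + (-1)·(-26.4) + (3)·(-40.3) = -282.5 kcal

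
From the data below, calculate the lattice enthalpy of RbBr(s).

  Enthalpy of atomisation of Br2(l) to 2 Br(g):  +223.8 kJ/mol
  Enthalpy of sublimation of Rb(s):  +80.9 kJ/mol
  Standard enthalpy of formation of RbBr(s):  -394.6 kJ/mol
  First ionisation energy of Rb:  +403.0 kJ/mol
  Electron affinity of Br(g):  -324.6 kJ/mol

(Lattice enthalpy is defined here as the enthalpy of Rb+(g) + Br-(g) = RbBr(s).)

ΔHf° = 1·ΔHsub + 1·(ΣIE) + 1/2·D(Br2) + 1·EA + U
-394.6 = 1·(+80.9) + 1·(+403.0) + 1/2·(+223.8) + 1·(-324.6) + U
U = -394.6 − (+271.2) = -665.8 kJ/mol

U = -665.8 kJ/mol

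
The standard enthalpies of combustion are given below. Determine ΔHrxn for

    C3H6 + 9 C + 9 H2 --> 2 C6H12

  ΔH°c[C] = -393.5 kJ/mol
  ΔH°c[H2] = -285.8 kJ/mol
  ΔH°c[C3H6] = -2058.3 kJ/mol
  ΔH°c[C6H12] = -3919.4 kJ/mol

With combustion enthalpies, reactants minus products:
= [1·(-2058.3) + 9·(-393.5) + 9·(-285.8)] − [2·(-3919.4)]
= -333.2 kJ/mol

ΔHrxn = -333.2 kJ/mol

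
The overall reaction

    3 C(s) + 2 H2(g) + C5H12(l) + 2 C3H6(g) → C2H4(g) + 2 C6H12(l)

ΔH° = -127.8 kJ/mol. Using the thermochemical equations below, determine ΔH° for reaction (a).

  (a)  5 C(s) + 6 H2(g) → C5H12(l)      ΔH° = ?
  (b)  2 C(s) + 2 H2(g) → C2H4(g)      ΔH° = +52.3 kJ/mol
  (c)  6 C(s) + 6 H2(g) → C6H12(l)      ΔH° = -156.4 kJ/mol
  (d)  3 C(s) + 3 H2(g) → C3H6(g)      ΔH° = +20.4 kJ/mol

ΔH° = -173.5 kJ/mol

(a) reversed: contributes −x
(b) as written: +52.3 kJ/mol
(c) × 2: (2)·(-156.4) = -312.8 kJ/mol
(d) reversed and × 2: (-2)·(+20.4) = -40.8 kJ/mol
-127.8 = (+52.3) + (-312.8) + (-40.8) − x
x = (-127.8 − (-301.3)) / (-1) = -173.5 kJ/mol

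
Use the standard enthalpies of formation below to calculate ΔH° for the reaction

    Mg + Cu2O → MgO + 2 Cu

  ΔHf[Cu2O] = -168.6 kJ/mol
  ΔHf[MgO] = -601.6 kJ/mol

ΔH° = -433.0 kJ/mol

ΔH°rxn = Σ nΔHf°(products) − Σ nΔHf°(reactants).
Products: 1·(-601.6) + 2·(+0.0) = -601.6
Reactants: 1·(+0.0) + 1·(-168.6) = -168.6
ΔH° = (-601.6) − (-168.6) = -433.0 kJ/mol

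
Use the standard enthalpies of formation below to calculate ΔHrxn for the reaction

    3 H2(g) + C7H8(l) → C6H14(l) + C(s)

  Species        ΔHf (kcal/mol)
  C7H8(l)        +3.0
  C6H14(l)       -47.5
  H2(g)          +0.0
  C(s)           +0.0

ΔHrxn = -50.5 kcal/mol

Products: 1·(-47.5) + 1·(+0.0) = -47.5
Reactants: 3·(+0.0) + 1·(+3.0) = +3.0
ΔHrxn = (-47.5) − (+3.0) = -50.5 kcal/mol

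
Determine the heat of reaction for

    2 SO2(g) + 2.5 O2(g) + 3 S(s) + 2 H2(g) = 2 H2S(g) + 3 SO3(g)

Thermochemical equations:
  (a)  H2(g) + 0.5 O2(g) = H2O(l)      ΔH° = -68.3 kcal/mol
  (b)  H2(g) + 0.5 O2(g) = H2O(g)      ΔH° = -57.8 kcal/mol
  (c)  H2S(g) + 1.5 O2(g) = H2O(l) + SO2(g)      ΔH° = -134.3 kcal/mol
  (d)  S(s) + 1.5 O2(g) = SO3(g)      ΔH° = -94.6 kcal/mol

ΔH° = -151.8 kcal/mol

(a) × 2: (2)·(-68.3) = -136.6 kcal/mol
(b): not needed (H2O(g) appears nowhere else).
(c) reversed and × 2 (reverse to put H2S(g) on the product side; ×2 to match 2 H2S(g) in the target): (-2)·(-134.3) = +268.6 kcal/mol
(d) × 3 (×3 to match 3 SO3(g) in the target): (3)·(-94.6) = -283.8 kcal/mol
Since enthalpy is a state function, ΔH° = (2)·(-68.3) + (-2)·(-134.3) + (3)·(-94.6) = -151.8 kcal/mol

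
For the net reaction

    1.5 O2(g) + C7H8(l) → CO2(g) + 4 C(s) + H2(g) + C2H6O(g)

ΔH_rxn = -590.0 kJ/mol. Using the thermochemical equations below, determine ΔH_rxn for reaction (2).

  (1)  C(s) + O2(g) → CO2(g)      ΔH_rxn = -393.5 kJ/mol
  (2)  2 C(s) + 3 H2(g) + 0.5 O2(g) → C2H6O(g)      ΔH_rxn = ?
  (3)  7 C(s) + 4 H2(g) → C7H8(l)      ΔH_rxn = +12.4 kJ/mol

(1) as written (CO2(g) already on the product side): -393.5 kJ/mol
(2) as written (C2H6O(g) already on the product side): contributes x
(3) reversed (reverse to put C7H8(l) on the reactant side): -12.4 kJ/mol
-590.0 = (-393.5) + (-12.4) + x
x = (-590.0 − (-405.9)) / (1) = -184.1 kJ/mol

ΔH_rxn = -184.1 kJ/mol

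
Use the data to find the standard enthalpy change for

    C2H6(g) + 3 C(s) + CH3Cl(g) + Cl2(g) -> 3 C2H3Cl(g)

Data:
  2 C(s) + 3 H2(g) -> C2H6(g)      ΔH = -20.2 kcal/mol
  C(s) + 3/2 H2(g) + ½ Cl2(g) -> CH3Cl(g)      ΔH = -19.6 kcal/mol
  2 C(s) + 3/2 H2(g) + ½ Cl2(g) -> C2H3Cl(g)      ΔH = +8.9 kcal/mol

equation 1 reversed: +20.2 kcal/mol
equation 2 reversed: +19.6 kcal/mol
equation 3 × 3: (3)·(+8.9) = +26.7 kcal/mol
By Hess's law, ΔH = (+20.2) + (+19.6) + (+26.7) = 66.5 kcal/mol

ΔH = 66.5 kcal/mol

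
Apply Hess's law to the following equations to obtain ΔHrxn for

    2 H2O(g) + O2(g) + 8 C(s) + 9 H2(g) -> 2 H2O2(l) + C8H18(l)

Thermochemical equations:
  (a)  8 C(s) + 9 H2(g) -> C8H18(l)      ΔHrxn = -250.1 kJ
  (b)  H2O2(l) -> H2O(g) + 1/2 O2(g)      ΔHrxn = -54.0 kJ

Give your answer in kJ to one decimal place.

(a) as written (C8H18(l) already on the product side): -250.1 kJ
(b) reversed and × 2 (reverse to put H2O2(l) on the product side; scale by 2 for the 2 H2O2(l)): (-2)·(-54.0) = +108.0 kJ
ΔHrxn = (-250.1) + (+108.0) = -142.1 kJ

ΔHrxn = -142.1 kJ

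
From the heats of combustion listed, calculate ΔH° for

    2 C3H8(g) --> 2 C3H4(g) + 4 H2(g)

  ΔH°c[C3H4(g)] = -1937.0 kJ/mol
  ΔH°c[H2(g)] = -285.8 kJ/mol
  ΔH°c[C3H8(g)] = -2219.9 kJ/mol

ΔH° = 577.4 kJ/mol

With combustion enthalpies, reactants minus products:
= [2·(-2219.9)] − [2·(-1937.0) + 4·(-285.8)]
= 577.4 kJ/mol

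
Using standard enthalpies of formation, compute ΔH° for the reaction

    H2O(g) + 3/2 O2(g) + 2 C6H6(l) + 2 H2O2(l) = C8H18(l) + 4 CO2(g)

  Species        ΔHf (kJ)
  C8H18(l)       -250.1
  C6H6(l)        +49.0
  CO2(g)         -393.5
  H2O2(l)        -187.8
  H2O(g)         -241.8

Products: 1·(-250.1) + 4·(-393.5) = -1824.1
Reactants: 1·(-241.8) + 3/2·(+0.0) + 2·(+49.0) + 2·(-187.8) = -519.4
ΔH° = (-1824.1) − (-519.4) = -1304.7 kJ

ΔH° = -1304.7 kJ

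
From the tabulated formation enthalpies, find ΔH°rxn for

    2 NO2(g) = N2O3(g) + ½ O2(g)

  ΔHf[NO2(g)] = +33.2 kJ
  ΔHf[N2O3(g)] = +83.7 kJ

ΔH°rxn = 17.3 kJ

ΔH°rxn = Σ nΔHf°(products) − Σ nΔHf°(reactants).
Products: 1·(+83.7) + 1/2·(+0.0) = +83.7
Reactants: 2·(+33.2) = +66.4
ΔH°rxn = (+83.7) − (+66.4) = 17.3 kJ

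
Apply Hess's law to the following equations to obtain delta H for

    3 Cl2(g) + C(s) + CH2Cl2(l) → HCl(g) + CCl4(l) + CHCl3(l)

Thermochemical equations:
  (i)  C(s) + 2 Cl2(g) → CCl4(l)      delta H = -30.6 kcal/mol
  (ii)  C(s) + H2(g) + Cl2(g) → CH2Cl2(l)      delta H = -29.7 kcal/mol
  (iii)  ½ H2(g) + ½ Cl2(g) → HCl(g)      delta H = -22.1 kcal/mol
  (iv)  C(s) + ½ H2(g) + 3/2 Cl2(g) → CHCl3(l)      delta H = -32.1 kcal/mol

delta H = -55.1 kcal/mol

(i) as written (CCl4(l) already on the product side): -30.6 kcal/mol
(ii) reversed (reverse to put CH2Cl2(l) on the reactant side): +29.7 kcal/mol
(iii) as written (HCl(g) already on the product side): -22.1 kcal/mol
(iv) as written (CHCl3(l) already on the product side): -32.1 kcal/mol
Combining the equations, delta H = (-30.6) + (+29.7) + (-22.1) + (-32.1) = -55.1 kcal/mol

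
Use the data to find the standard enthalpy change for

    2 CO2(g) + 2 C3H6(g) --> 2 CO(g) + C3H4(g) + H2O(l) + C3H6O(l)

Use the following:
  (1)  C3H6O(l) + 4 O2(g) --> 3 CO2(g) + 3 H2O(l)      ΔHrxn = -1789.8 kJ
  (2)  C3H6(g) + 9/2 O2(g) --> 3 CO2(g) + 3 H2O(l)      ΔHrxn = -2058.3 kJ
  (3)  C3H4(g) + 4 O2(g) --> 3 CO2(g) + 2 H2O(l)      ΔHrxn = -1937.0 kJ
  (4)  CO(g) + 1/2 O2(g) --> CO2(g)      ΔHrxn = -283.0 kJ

ΔHrxn = 176.2 kJ

(1) reversed: +1789.8 kJ
(2) × 2: (2)·(-2058.3) = -4116.6 kJ
(3) reversed: +1937.0 kJ
(4) reversed and × 2: (-2)·(-283.0) = +566.0 kJ
ΔHrxn = (-1)·(-1789.8) + (2)·(-2058.3) + (-1)·(-1937.0) + (-2)·(-283.0) = 176.2 kJ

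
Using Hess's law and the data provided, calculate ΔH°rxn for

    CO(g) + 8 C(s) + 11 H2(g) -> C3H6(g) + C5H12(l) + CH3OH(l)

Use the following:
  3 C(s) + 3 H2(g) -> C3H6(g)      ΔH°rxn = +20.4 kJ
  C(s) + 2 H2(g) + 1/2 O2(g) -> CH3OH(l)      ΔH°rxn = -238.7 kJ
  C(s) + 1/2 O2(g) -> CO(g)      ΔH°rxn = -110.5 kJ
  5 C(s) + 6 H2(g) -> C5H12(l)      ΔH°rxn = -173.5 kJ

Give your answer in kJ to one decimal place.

equation 1 as written (C3H6(g) already on the product side): +20.4 kJ
equation 2 as written (CH3OH(l) already on the product side): -238.7 kJ
equation 3 reversed (CO(g) must end up as a reactant): +110.5 kJ
equation 4 as written (C5H12(l) already on the product side): -173.5 kJ
Summing the manipulated equations, ΔH°rxn = (+20.4) + (-238.7) + (+110.5) + (-173.5) = -281.3 kJ

ΔH°rxn = -281.3 kJ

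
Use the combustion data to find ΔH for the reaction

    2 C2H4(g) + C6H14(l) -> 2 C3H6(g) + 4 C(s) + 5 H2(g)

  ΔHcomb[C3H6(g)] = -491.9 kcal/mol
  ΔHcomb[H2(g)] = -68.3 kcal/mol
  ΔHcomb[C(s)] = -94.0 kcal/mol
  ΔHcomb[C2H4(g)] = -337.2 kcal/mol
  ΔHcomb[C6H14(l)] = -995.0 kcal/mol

Using ΔH = Σ nΔHc°(reactants) − Σ nΔHc°(products):
= [2·(-337.2) + 1·(-995.0)] − [2·(-491.9) + 4·(-94.0) + 5·(-68.3)]
= 31.9 kcal/mol

ΔH = 31.9 kcal/mol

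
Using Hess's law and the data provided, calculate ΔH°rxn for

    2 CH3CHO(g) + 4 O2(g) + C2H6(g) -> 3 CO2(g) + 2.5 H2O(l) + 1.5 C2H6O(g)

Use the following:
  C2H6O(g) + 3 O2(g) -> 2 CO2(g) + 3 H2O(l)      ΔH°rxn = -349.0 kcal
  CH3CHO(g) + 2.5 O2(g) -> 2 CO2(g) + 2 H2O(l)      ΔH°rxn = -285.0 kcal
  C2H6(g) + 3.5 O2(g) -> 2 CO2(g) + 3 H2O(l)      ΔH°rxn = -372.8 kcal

equation 1 reversed and × 3/2 (C2H6O(g) must end up as a product; ×3/2 to match 3/2 C2H6O(g) in the target): (-3/2)·(-349.0) = +523.5 kcal
equation 2 × 2 (×2 to match 2 CH3CHO(g) in the target): (2)·(-285.0) = -570.0 kcal
equation 3 as written (C2H6(g) already on the reactant side): -372.8 kcal
Summing the manipulated equations, ΔH°rxn = (+523.5) + (-570.0) + (-372.8) = -419.3 kcal

ΔH°rxn = -419.3 kcal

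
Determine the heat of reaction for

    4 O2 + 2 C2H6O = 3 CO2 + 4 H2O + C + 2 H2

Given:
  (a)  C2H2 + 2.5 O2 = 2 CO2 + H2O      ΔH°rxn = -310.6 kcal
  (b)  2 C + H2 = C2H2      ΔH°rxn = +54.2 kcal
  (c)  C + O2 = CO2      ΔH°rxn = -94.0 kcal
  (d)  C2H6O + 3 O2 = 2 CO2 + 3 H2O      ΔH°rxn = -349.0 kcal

ΔH°rxn = -467.2 kcal

(a) reversed and × 2: (-2)·(-310.6) = +621.2 kcal
(b) reversed and × 2 (H2 must end up as a product; ×2 to match 2 H2 in the target): (-2)·(+54.2) = -108.4 kcal
(c) × 3: (3)·(-94.0) = -282.0 kcal
(d) × 2 (×2 to match 2 C2H6O in the target): (2)·(-349.0) = -698.0 kcal
ΔH°rxn = (+621.2) + (-108.4) + (-282.0) + (-698.0) = -467.2 kcal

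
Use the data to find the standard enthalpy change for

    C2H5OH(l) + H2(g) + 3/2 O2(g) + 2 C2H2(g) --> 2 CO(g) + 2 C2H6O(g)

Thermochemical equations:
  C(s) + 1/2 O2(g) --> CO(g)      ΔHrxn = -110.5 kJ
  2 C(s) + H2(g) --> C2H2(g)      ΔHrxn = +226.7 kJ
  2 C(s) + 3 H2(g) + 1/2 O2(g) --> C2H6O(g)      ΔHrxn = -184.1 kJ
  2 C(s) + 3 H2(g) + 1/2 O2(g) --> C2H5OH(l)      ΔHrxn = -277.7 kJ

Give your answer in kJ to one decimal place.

equation 1 × 2: (2)·(-110.5) = -221.0 kJ
equation 2 reversed and × 2: (-2)·(+226.7) = -453.4 kJ
equation 3 × 2: (2)·(-184.1) = -368.2 kJ
equation 4 reversed: +277.7 kJ
ΔHrxn = (-221.0) + (-453.4) + (-368.2) + (+277.7) = -764.9 kJ

ΔHrxn = -764.9 kJ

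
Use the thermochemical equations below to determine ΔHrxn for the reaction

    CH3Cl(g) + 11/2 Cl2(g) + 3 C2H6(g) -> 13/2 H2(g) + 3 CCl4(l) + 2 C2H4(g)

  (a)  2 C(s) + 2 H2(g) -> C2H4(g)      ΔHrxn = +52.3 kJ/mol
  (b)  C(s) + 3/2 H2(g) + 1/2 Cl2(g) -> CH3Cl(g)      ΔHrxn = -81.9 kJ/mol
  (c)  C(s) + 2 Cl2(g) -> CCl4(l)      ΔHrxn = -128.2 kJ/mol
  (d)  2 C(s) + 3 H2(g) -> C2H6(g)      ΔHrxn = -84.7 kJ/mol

ΔHrxn = 56.0 kJ/mol

(a) × 2: (2)·(+52.3) = +104.6 kJ/mol
(b) reversed: +81.9 kJ/mol
(c) × 3: (3)·(-128.2) = -384.6 kJ/mol
(d) reversed and × 3: (-3)·(-84.7) = +254.1 kJ/mol
ΔHrxn = (+104.6) + (+81.9) + (-384.6) + (+254.1) = 56.0 kJ/mol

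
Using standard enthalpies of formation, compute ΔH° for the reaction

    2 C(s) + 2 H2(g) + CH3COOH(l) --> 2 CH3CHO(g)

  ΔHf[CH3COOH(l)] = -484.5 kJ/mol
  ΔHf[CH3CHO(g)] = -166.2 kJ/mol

ΔH° = 152.1 kJ/mol

ΔH°rxn = Σ nΔHf°(products) − Σ nΔHf°(reactants).
Products: 2·(-166.2) = -332.4
Reactants: 2·(+0.0) + 2·(+0.0) + 1·(-484.5) = -484.5
ΔH° = (-332.4) − (-484.5) = 152.1 kJ/mol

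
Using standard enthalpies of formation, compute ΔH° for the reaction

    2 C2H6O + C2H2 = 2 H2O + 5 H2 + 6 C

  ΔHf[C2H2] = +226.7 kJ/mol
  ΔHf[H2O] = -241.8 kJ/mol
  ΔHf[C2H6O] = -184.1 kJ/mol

ΔH° = -342.1 kJ/mol

Products: 2·(-241.8) + 5·(+0.0) + 6·(+0.0) = -483.6
Reactants: 2·(-184.1) + 1·(+226.7) = -141.5
ΔH° = (-483.6) − (-141.5) = -342.1 kJ/mol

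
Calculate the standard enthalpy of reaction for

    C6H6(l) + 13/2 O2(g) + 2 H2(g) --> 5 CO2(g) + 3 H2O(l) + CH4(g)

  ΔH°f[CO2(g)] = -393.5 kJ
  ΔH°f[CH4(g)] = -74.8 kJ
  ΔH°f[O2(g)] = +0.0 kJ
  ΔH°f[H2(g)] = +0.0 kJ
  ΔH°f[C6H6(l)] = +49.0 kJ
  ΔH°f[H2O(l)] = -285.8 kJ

Products: 5·(-393.5) + 3·(-285.8) + 1·(-74.8) = -2899.7
Reactants: 1·(+49.0) + 13/2·(+0.0) + 2·(+0.0) = +49.0
ΔH_rxn = (-2899.7) − (+49.0) = -2948.7 kJ

ΔH_rxn = -2948.7 kJ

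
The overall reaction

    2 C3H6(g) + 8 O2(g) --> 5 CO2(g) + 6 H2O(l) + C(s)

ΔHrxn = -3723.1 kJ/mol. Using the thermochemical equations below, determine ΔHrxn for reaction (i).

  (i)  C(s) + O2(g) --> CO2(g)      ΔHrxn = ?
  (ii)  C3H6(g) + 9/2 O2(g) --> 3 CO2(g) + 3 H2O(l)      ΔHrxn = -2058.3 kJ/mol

(i) reversed: contributes −x
(ii) × 2: (2)·(-2058.3) = -4116.6 kJ/mol
-3723.1 = (-4116.6) − x
x = (-3723.1 − (-4116.6)) / (-1) = -393.5 kJ/mol

ΔHrxn = -393.5 kJ/mol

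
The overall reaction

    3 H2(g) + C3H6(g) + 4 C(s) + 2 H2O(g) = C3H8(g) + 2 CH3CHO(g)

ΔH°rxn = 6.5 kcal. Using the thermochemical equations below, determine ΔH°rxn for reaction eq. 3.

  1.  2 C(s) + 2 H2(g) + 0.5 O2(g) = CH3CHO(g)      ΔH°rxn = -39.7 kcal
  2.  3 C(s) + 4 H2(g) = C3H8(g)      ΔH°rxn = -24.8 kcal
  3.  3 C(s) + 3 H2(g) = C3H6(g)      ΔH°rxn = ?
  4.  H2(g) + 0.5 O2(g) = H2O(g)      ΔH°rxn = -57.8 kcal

ΔH°rxn = 4.9 kcal

eq. 1 × 2: (2)·(-39.7) = -79.4 kcal
eq. 2 as written: -24.8 kcal
eq. 3 reversed: contributes −x
eq. 4 reversed and × 2: (-2)·(-57.8) = +115.6 kcal
+6.5 = (-79.4) + (-24.8) + (+115.6) − x
x = (+6.5 − (+11.4)) / (-1) = 4.9 kcal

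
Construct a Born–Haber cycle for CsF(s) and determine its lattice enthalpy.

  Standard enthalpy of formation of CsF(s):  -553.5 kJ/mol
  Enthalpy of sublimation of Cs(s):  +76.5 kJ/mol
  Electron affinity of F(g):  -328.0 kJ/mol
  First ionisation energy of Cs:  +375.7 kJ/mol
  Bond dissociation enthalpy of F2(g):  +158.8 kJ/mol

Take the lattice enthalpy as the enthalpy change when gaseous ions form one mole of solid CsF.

U = -757.1 kJ/mol

ΔHf° = 1·ΔHsub + 1·(ΣIE) + 1/2·D(F2) + 1·EA + U
-553.5 = 1·(+76.5) + 1·(+375.7) + 1/2·(+158.8) + 1·(-328.0) + U
U = -553.5 − (+203.6) = -757.1 kJ/mol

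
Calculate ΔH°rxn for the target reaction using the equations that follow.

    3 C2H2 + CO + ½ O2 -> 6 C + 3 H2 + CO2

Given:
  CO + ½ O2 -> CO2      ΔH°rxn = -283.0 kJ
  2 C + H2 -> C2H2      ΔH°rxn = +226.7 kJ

equation 1 as written: -283.0 kJ
equation 2 reversed and × 3: (-3)·(+226.7) = -680.1 kJ
Since enthalpy is a state function, ΔH°rxn = (-283.0) + (-680.1) = -963.1 kJ

ΔH°rxn = -963.1 kJ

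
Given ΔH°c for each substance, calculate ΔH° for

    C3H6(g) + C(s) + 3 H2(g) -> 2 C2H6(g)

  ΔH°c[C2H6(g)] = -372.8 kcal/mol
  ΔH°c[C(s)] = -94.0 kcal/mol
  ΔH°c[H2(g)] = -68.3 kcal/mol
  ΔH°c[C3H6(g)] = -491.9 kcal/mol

ΔH° = -45.2 kcal/mol

Using ΔH = Σ nΔHc°(reactants) − Σ nΔHc°(products):
= [1·(-491.9) + 1·(-94.0) + 3·(-68.3)] − [2·(-372.8)]
= -45.2 kcal/mol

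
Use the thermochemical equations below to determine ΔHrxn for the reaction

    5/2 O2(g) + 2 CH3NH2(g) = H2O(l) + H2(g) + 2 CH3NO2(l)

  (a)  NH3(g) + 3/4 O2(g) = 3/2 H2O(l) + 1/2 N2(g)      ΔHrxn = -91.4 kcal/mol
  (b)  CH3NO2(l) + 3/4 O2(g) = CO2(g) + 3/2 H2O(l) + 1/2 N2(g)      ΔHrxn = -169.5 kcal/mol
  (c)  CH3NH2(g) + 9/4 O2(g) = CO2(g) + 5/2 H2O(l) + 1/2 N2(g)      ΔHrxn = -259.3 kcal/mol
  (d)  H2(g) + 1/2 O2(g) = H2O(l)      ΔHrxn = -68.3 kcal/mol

(a): not needed (NH3(g) appears nowhere else).
(b) reversed and × 2 (CH3NO2(l) must end up as a product; ×2 to match 2 CH3NO2(l) in the target): (-2)·(-169.5) = +339.0 kcal/mol
(c) × 2 (scale by 2 for the 2 CH3NH2(g)): (2)·(-259.3) = -518.6 kcal/mol
(d) reversed (H2(g) must end up as a product): +68.3 kcal/mol
ΔHrxn = (+339.0) + (-518.6) + (+68.3) = -111.3 kcal/mol

ΔHrxn = -111.3 kcal/mol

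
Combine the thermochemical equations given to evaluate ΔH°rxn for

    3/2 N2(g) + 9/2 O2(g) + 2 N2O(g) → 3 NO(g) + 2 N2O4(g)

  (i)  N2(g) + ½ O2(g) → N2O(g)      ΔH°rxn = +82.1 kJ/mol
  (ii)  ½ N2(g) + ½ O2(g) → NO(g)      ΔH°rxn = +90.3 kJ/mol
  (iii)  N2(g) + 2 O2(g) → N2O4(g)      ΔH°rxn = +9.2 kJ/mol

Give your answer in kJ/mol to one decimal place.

(i) reversed and × 2 (N2O(g) must end up as a reactant; ×2 to match 2 N2O(g) in the target): (-2)·(+82.1) = -164.2 kJ/mol
(ii) × 3 (scale by 3 for the 3 NO(g)): (3)·(+90.3) = +270.9 kJ/mol
(iii) × 2 (scale by 2 for the 2 N2O4(g)): (2)·(+9.2) = +18.4 kJ/mol
By Hess's law, ΔH°rxn = (-2)·(+82.1) + (3)·(+90.3) + (2)·(+9.2) = 125.1 kJ/mol

ΔH°rxn = 125.1 kJ/mol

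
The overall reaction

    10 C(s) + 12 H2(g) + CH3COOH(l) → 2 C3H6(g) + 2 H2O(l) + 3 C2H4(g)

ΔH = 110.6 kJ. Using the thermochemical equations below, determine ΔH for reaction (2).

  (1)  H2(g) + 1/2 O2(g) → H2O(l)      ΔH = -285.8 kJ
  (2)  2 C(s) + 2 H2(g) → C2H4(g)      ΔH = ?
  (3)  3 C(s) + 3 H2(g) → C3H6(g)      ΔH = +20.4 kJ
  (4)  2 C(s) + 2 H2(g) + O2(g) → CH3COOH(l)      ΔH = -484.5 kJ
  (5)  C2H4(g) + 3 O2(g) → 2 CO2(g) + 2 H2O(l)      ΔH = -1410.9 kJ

ΔH = 52.3 kJ

(1) × 2: (2)·(-285.8) = -571.6 kJ
(2) × 3: contributes 3·x
(3) × 2: (2)·(+20.4) = +40.8 kJ
(4) reversed: +484.5 kJ
(5): not needed.
+110.6 = (-571.6) + (+40.8) + (+484.5) + 3·x
x = (+110.6 − (-46.3)) / (3) = 52.3 kJ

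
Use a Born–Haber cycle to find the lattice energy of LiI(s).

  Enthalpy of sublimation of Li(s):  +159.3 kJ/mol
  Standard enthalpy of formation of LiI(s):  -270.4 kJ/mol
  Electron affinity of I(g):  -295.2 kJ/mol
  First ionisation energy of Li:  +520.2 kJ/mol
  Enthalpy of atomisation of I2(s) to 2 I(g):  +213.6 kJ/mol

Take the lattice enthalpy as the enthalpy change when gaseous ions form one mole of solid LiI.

U = -761.5 kJ/mol

ΔHf° = 1·ΔHsub + 1·(ΣIE) + 1/2·D(I2) + 1·EA + U
-270.4 = 1·(+159.3) + 1·(+520.2) + 1/2·(+213.6) + 1·(-295.2) + U
U = -270.4 − (+491.1) = -761.5 kJ/mol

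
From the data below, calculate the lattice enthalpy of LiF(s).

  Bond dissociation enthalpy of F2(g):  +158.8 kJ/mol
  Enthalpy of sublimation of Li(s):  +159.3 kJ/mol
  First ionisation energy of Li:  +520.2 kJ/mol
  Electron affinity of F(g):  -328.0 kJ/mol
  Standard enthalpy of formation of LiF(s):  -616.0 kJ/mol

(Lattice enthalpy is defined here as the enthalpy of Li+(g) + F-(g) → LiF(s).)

ΔHf° = 1·ΔHsub + 1·(ΣIE) + 1/2·D(F2) + 1·EA + U
-616.0 = 1·(+159.3) + 1·(+520.2) + 1/2·(+158.8) + 1·(-328.0) + U
U = -616.0 − (+430.9) = -1046.9 kJ/mol

U = -1046.9 kJ/mol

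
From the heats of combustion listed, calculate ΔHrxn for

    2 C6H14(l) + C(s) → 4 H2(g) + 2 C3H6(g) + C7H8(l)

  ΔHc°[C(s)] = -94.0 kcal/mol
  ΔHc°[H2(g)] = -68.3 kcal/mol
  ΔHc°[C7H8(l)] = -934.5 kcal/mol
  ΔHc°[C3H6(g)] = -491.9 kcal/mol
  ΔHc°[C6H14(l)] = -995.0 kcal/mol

ΔHrxn = 107.5 kcal/mol

With combustion enthalpies, reactants minus products:
= [2·(-995.0) + 1·(-94.0)] − [4·(-68.3) + 2·(-491.9) + 1·(-934.5)]
= 107.5 kcal/mol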